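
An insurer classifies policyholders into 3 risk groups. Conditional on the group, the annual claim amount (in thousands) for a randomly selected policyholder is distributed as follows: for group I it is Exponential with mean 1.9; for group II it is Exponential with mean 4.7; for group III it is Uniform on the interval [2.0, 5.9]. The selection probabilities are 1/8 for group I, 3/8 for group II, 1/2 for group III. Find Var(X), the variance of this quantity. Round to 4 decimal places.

10.1044

Per component, I: μ=1.9, E[X²]=7.22; II: μ=4.7, E[X²]=44.18; III: μ=3.95, E[X²]=16.87.
E[X] = 0.125·1.9 + 0.375·4.7 + 0.5·3.95 = 3.975.
E[X²] = 0.125·7.22 + 0.375·44.18 + 0.5·16.87 = 25.905.
Var(X) = E[X²] − (E[X])² = 25.905 − 15.8006 = 10.1044.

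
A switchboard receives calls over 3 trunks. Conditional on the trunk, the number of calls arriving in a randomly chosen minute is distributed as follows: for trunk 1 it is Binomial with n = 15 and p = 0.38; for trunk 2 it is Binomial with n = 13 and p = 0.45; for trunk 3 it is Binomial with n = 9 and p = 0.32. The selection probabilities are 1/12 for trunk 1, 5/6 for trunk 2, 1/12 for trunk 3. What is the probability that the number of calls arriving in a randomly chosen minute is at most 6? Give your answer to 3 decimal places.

Conditional on each trunk, P(X ≤ 6): 1: 0.670529; 2: 0.643742; 3: 0.993572.
By total probability, P(X ≤ 6) = 0.0833333·0.670529 + 0.833333·0.643742 + 0.0833333·0.993572 = 0.675127.

0.675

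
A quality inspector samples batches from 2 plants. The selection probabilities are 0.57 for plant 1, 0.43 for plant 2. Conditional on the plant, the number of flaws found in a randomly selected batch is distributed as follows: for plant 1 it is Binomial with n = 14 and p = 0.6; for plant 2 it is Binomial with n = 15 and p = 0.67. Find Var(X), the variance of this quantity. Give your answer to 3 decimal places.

Per component, 1: μ=8.4, E[X²]=73.92; 2: μ=10.05, E[X²]=104.319.
E[X] = 0.57·8.4 + 0.43·10.05 = 9.1095.
E[X²] = 0.57·73.92 + 0.43·104.319 = 86.9916.
Var(X) = E[X²] − (E[X])² = 86.9916 − 82.983 = 4.00858.

4.009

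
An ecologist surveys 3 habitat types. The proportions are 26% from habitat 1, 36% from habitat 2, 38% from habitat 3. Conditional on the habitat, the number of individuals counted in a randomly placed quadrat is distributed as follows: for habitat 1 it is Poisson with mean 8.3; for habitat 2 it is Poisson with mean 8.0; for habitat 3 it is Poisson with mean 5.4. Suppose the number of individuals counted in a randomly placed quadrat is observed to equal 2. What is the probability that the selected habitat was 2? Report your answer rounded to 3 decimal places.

Likelihoods P(X=2 | ·): 1: 0.00856016; 2: 0.0107348; 3: 0.0658518.
Posterior ∝ prior × likelihood. Numerator for 2: 0.36·0.0107348 = 0.00386453.
Normalizing constant: 0.26·0.00856016 + 0.36·0.0107348 + 0.38·0.0658518 = 0.0311138.
P(2 | observation) = 0.00386453 / 0.0311138 = 0.124206.

0.124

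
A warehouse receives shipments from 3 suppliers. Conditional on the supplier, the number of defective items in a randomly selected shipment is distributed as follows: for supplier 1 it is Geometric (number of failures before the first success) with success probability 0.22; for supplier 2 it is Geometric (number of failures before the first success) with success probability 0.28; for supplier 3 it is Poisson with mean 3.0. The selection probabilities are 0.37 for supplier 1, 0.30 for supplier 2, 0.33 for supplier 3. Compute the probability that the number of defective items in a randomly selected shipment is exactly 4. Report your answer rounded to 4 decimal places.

0.1082

Conditional on each supplier, P(X = 4): 1: 0.0814331; 2: 0.0752468; 3: 0.168031.
By total probability, P(X = 4) = 0.37·0.0814331 + 0.3·0.0752468 + 0.33·0.168031 = 0.108155.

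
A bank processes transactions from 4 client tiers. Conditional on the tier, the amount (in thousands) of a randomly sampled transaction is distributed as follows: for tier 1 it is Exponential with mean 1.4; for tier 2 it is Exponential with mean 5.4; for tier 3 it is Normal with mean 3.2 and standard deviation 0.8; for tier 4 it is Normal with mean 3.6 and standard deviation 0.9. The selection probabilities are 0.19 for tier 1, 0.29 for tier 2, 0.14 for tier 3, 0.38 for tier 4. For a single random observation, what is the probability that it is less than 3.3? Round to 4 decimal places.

0.5220

Conditional on each tier, P(X < 3.3): 1: 0.90531; 2: 0.457253; 3: 0.549738; 4: 0.369441.
By total probability, P(X < 3.3) = 0.19·0.90531 + 0.29·0.457253 + 0.14·0.549738 + 0.38·0.369441 = 0.521963.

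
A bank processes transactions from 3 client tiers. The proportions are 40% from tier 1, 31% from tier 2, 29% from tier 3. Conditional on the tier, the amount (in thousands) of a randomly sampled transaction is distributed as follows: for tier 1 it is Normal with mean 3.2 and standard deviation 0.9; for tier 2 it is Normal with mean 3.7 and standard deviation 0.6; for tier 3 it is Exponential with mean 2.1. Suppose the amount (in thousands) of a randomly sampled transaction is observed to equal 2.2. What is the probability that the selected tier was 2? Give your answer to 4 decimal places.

Likelihoods f(2.2 | ·): 1: 0.239103; 2: 0.0292138; 3: 0.167034.
Posterior ∝ prior × likelihood. Numerator for 2: 0.31·0.0292138 = 0.00905629.
Normalizing constant: 0.4·0.239103 + 0.31·0.0292138 + 0.29·0.167034 = 0.153137.
P(2 | observation) = 0.00905629 / 0.153137 = 0.0591384.

0.0591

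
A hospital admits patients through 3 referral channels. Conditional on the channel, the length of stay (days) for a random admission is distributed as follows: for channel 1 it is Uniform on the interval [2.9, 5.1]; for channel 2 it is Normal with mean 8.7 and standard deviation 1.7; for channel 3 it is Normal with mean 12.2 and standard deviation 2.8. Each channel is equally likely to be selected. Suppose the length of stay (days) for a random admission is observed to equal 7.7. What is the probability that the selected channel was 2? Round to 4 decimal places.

0.8344

Likelihoods f(7.7 | ·): 1: 0; 2: 0.197389; 3: 0.0391634.
Posterior ∝ prior × likelihood. Numerator for 2: 0.333333·0.197389 = 0.0657964.
Normalizing constant: 0.333333·0 + 0.333333·0.197389 + 0.333333·0.0391634 = 0.0788509.
P(2 | observation) = 0.0657964 / 0.0788509 = 0.834441.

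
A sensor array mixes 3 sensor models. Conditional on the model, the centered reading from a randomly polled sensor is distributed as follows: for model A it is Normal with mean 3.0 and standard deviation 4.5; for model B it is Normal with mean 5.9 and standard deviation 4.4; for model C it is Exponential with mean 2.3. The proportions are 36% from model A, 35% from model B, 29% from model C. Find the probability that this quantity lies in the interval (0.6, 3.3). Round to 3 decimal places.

Conditional on each model, P(0.6 < X < 3.3): A: 0.229675; B: 0.163101; C: 0.532214.
By total probability, P(0.6 < X < 3.3) = 0.36·0.229675 + 0.35·0.163101 + 0.29·0.532214 = 0.294111.

0.294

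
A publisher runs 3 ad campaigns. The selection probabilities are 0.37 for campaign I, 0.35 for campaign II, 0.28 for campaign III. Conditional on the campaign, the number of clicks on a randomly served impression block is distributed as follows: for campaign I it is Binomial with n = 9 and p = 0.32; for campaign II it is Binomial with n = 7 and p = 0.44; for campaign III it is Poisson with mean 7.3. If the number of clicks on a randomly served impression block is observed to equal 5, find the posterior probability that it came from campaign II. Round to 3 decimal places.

0.365

Likelihoods P(X=5 | ·): I: 0.0903974; II: 0.108607; III: 0.116703.
Posterior ∝ prior × likelihood. Numerator for II: 0.35·0.108607 = 0.0380125.
Normalizing constant: 0.37·0.0903974 + 0.35·0.108607 + 0.28·0.116703 = 0.104137.
P(II | observation) = 0.0380125 / 0.104137 = 0.365026.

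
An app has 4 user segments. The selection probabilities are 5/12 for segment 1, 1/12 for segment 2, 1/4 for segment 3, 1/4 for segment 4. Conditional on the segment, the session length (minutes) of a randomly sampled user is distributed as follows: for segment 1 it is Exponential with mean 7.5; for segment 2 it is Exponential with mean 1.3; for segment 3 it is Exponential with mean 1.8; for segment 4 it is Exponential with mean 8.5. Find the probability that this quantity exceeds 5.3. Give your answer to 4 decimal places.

Conditional on each segment, P(X > 5.3): 1: 0.493286; 2: 0.0169596; 3: 0.0526313; 4: 0.536049.
By total probability, P(X > 5.3) = 0.416667·0.493286 + 0.0833333·0.0169596 + 0.25·0.0526313 + 0.25·0.536049 = 0.354119.

0.3541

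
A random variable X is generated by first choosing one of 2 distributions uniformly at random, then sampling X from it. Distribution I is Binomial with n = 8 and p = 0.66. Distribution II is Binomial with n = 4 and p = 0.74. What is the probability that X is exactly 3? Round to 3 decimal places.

0.247

Conditional on each component, P(X = 3): I: 0.07315; II: 0.421433.
By total probability, P(X = 3) = 0.5·0.07315 + 0.5·0.421433 = 0.247291.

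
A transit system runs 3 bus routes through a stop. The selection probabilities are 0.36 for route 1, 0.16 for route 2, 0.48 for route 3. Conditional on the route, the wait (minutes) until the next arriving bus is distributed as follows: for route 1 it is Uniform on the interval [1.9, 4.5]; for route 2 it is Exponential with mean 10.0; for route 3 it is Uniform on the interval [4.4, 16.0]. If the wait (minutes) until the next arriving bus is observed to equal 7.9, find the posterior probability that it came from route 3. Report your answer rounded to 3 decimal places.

Likelihoods f(7.9 | ·): 1: 0; 2: 0.0453845; 3: 0.0862069.
Posterior ∝ prior × likelihood. Numerator for 3: 0.48·0.0862069 = 0.0413793.
Normalizing constant: 0.36·0 + 0.16·0.0453845 + 0.48·0.0862069 = 0.0486408.
P(3 | observation) = 0.0413793 / 0.0486408 = 0.850711.

0.851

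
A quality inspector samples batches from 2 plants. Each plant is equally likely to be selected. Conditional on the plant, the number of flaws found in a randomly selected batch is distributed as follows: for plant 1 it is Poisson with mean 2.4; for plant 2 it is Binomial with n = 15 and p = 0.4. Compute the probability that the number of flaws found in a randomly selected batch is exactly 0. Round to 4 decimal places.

Conditional on each plant, P(X = 0): 1: 0.090718; 2: 0.000470185.
By total probability, P(X = 0) = 0.5·0.090718 + 0.5·0.000470185 = 0.0455941.

0.0456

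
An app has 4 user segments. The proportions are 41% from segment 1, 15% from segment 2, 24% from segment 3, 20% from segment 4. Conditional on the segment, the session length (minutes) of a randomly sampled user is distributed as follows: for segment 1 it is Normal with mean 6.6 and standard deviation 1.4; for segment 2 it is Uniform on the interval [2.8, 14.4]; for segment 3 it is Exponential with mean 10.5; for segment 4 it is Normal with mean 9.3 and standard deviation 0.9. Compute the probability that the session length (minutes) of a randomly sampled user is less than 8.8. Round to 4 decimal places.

0.6578

Conditional on each segment, P(X < 8.8): 1: 0.941958; 2: 0.517241; 3: 0.567466; 4: 0.289257.
By total probability, P(X < 8.8) = 0.41·0.941958 + 0.15·0.517241 + 0.24·0.567466 + 0.2·0.289257 = 0.657833.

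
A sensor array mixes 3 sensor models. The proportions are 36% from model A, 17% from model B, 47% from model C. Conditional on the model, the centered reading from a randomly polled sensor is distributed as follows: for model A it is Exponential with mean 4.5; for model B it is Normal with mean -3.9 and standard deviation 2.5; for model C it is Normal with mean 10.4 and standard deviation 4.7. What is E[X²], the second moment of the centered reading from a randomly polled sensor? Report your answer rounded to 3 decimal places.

79.446

For each component E[X²] = Var + (mean)², giving A: 40.5; B: 21.46; C: 130.25.
Overall E[X²] = 0.36·40.5 + 0.17·21.46 + 0.47·130.25 = 79.4457.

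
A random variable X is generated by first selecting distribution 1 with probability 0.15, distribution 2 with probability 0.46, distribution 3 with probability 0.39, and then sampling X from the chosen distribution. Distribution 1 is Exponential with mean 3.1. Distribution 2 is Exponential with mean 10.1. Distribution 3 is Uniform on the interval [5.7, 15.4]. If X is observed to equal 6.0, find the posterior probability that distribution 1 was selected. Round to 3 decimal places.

Likelihoods f(6.0 | ·): 1: 0.0465659; 2: 0.0546615; 3: 0.103093.
Posterior ∝ prior × likelihood. Numerator for 1: 0.15·0.0465659 = 0.00698489.
Normalizing constant: 0.15·0.0465659 + 0.46·0.0546615 + 0.39·0.103093 = 0.0723354.
P(1 | observation) = 0.00698489 / 0.0723354 = 0.0965626.

0.097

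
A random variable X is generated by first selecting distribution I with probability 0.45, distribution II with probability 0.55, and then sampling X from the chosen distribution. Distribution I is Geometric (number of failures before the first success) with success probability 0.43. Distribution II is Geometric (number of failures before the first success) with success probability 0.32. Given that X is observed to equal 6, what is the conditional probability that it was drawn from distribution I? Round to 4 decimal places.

0.2761

Likelihoods P(X=6 | ·): I: 0.0147475; II: 0.0316376.
Posterior ∝ prior × likelihood. Numerator for I: 0.45·0.0147475 = 0.00663636.
Normalizing constant: 0.45·0.0147475 + 0.55·0.0316376 = 0.024037.
P(I | observation) = 0.00663636 / 0.024037 = 0.276089.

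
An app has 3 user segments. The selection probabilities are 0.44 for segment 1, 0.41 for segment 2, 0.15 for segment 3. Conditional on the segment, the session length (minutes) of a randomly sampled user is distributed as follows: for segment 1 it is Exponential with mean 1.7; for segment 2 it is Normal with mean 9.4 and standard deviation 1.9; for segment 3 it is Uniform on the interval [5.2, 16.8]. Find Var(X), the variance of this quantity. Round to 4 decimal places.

20.9954

Per component, 1: μ=1.7, E[X²]=5.78; 2: μ=9.4, E[X²]=91.97; 3: μ=11, E[X²]=132.213.
E[X] = 0.44·1.7 + 0.41·9.4 + 0.15·11 = 6.252.
E[X²] = 0.44·5.78 + 0.41·91.97 + 0.15·132.213 = 60.0829.
Var(X) = E[X²] − (E[X])² = 60.0829 − 39.0875 = 20.9954.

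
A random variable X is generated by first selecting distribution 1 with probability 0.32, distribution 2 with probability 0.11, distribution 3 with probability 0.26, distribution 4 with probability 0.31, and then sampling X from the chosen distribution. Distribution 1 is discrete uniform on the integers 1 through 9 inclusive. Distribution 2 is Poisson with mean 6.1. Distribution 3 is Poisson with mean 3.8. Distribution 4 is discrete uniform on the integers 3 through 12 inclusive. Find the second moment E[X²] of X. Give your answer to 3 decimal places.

For each component E[X²] = Var + (mean)², giving 1: 31.6667; 2: 43.31; 3: 18.24; 4: 64.5.
Overall E[X²] = 0.32·31.6667 + 0.11·43.31 + 0.26·18.24 + 0.31·64.5 = 39.6348.

39.635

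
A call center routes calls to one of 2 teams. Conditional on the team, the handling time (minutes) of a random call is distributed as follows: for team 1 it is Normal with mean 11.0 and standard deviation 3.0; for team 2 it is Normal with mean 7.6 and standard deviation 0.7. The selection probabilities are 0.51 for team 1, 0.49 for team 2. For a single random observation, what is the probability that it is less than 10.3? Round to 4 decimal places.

0.6979

Conditional on each team, P(X < 10.3): 1: 0.407751; 2: 0.999943.
By total probability, P(X < 10.3) = 0.51·0.407751 + 0.49·0.999943 = 0.697925.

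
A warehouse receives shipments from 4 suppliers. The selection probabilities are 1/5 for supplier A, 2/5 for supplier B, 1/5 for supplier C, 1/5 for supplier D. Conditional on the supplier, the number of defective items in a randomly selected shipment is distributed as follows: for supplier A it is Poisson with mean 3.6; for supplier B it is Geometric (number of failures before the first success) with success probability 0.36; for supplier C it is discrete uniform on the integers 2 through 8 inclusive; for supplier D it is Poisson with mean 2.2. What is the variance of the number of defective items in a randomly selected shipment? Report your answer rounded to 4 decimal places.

5.5162

Per component, A: μ=3.6, E[X²]=16.56; B: μ=1.77778, E[X²]=8.09877; C: μ=5, E[X²]=29; D: μ=2.2, E[X²]=7.04.
E[X] = 0.2·3.6 + 0.4·1.77778 + 0.2·5 + 0.2·2.2 = 2.87111.
E[X²] = 0.2·16.56 + 0.4·8.09877 + 0.2·29 + 0.2·7.04 = 13.7595.
Var(X) = E[X²] − (E[X])² = 13.7595 − 8.24328 = 5.51623.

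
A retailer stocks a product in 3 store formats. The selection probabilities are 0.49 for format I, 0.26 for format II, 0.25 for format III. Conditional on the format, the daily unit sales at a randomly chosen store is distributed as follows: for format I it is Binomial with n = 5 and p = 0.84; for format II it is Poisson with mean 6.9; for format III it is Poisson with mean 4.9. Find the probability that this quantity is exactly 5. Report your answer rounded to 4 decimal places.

0.2829

Conditional on each format, P(X = 5): I: 0.418212; II: 0.131351; III: 0.17529.
By total probability, P(X = 5) = 0.49·0.418212 + 0.26·0.131351 + 0.25·0.17529 = 0.282897.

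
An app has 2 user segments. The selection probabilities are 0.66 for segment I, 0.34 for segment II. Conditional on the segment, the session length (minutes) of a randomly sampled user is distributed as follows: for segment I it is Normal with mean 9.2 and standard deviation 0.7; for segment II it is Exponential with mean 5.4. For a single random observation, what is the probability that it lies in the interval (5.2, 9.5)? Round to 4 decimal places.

0.5107

Conditional on each segment, P(5.2 < X < 9.5): I: 0.665882; II: 0.209588.
By total probability, P(5.2 < X < 9.5) = 0.66·0.665882 + 0.34·0.209588 = 0.510742.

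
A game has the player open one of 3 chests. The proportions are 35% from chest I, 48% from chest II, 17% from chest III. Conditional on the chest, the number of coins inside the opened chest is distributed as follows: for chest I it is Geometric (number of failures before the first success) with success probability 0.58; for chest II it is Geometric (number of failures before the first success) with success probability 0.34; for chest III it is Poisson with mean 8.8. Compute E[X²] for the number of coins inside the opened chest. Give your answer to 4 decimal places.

19.8305

For each component E[X²] = Var + (mean)², giving I: 1.77289; II: 9.47751; III: 86.24.
Overall E[X²] = 0.35·1.77289 + 0.48·9.47751 + 0.17·86.24 = 19.8305.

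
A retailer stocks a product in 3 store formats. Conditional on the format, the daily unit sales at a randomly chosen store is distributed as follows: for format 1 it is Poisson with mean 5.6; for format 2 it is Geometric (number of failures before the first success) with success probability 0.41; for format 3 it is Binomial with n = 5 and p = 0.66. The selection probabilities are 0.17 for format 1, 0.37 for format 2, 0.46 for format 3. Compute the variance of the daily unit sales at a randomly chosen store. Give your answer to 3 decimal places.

Per component, 1: μ=5.6, E[X²]=36.96; 2: μ=1.43902, E[X²]=5.58061; 3: μ=3.3, E[X²]=12.012.
E[X] = 0.17·5.6 + 0.37·1.43902 + 0.46·3.3 = 3.00244.
E[X²] = 0.17·36.96 + 0.37·5.58061 + 0.46·12.012 = 13.8735.
Var(X) = E[X²] − (E[X])² = 13.8735 − 9.01464 = 4.8589.

4.859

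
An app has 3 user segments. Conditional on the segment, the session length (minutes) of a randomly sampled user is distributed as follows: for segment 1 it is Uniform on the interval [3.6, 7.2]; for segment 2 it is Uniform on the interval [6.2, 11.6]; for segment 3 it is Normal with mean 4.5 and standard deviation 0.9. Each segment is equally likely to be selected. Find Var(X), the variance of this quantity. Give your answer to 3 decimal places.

Per component, 1: μ=5.4, E[X²]=30.24; 2: μ=8.9, E[X²]=81.64; 3: μ=4.5, E[X²]=21.06.
E[X] = 0.333333·5.4 + 0.333333·8.9 + 0.333333·4.5 = 6.26667.
E[X²] = 0.333333·30.24 + 0.333333·81.64 + 0.333333·21.06 = 44.3133.
Var(X) = E[X²] − (E[X])² = 44.3133 − 39.2711 = 5.04222.

5.042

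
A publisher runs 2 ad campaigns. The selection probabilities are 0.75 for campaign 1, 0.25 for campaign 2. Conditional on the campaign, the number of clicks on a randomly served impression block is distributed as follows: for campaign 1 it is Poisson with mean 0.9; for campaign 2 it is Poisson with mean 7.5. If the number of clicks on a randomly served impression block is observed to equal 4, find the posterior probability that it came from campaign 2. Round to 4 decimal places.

0.6862

Likelihoods P(X=4 | ·): 1: 0.0111146; 2: 0.0729164.
Posterior ∝ prior × likelihood. Numerator for 2: 0.25·0.0729164 = 0.0182291.
Normalizing constant: 0.75·0.0111146 + 0.25·0.0729164 = 0.026565.
P(2 | observation) = 0.0182291 / 0.026565 = 0.686206.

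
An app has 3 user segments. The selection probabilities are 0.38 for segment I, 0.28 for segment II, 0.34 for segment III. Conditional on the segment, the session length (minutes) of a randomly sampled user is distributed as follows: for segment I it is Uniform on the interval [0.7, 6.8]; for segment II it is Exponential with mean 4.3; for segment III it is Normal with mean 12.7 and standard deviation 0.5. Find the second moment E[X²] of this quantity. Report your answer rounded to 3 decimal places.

71.800

For each component E[X²] = Var + (mean)², giving I: 17.1633; II: 36.98; III: 161.54.
Overall E[X²] = 0.38·17.1633 + 0.28·36.98 + 0.34·161.54 = 71.8001.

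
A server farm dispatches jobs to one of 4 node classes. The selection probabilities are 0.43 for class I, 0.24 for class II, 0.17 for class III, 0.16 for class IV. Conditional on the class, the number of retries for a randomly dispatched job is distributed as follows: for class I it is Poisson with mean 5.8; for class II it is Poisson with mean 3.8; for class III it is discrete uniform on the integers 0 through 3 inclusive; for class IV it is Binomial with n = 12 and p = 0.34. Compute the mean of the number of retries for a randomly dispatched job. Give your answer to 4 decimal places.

4.3138

Component means — I: 5.8; II: 3.8; III: 1.5; IV: 4.08.
E[X] = 0.43·5.8 + 0.24·3.8 + 0.17·1.5 + 0.16·4.08 = 4.3138.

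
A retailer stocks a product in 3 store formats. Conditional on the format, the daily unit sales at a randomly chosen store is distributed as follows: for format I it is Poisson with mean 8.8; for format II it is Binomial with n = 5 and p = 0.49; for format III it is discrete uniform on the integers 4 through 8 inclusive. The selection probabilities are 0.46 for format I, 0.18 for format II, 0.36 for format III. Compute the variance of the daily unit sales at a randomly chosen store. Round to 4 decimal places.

10.4466

Per component, I: μ=8.8, E[X²]=86.24; II: μ=2.45, E[X²]=7.252; III: μ=6, E[X²]=38.
E[X] = 0.46·8.8 + 0.18·2.45 + 0.36·6 = 6.649.
E[X²] = 0.46·86.24 + 0.18·7.252 + 0.36·38 = 54.6558.
Var(X) = E[X²] − (E[X])² = 54.6558 − 44.2092 = 10.4466.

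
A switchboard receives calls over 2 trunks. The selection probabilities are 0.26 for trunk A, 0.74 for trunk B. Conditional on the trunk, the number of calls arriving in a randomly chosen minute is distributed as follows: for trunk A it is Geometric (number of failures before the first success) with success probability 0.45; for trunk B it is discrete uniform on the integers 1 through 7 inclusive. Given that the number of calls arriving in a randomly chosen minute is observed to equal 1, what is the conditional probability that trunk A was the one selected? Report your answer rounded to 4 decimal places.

Likelihoods P(X=1 | ·): A: 0.2475; B: 0.142857.
Posterior ∝ prior × likelihood. Numerator for A: 0.26·0.2475 = 0.06435.
Normalizing constant: 0.26·0.2475 + 0.74·0.142857 = 0.170064.
P(A | observation) = 0.06435 / 0.170064 = 0.378386.

0.3784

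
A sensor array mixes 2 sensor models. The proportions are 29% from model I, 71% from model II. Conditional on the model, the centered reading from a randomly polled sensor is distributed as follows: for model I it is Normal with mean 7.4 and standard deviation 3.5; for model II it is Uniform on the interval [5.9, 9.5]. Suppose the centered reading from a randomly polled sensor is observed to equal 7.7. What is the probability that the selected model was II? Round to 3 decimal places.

0.857

Likelihoods f(7.7 | ·): I: 0.113566; II: 0.277778.
Posterior ∝ prior × likelihood. Numerator for II: 0.71·0.277778 = 0.197222.
Normalizing constant: 0.29·0.113566 + 0.71·0.277778 = 0.230156.
P(II | observation) = 0.197222 / 0.230156 = 0.856906.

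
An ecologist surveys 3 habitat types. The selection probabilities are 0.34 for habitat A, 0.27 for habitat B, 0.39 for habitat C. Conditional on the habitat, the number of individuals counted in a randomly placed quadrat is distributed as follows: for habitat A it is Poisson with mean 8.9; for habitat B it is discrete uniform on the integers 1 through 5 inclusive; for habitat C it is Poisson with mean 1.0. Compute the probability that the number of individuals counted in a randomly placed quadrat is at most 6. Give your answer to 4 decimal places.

0.7334

Conditional on each habitat, P(X ≤ 6): A: 0.216042; B: 1; C: 0.999917.
By total probability, P(X ≤ 6) = 0.34·0.216042 + 0.27·1 + 0.39·0.999917 = 0.733422.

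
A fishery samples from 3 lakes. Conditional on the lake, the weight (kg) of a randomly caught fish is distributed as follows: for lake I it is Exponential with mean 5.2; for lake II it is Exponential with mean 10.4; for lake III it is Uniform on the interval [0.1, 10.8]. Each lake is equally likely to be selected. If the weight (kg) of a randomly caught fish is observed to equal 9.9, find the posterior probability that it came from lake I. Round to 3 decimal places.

Likelihoods f(9.9 | ·): I: 0.0286528; II: 0.0371152; III: 0.0934579.
Posterior ∝ prior × likelihood. Numerator for I: 0.333333·0.0286528 = 0.00955093.
Normalizing constant: 0.333333·0.0286528 + 0.333333·0.0371152 + 0.333333·0.0934579 = 0.0530753.
P(I | observation) = 0.00955093 / 0.0530753 = 0.17995.

0.180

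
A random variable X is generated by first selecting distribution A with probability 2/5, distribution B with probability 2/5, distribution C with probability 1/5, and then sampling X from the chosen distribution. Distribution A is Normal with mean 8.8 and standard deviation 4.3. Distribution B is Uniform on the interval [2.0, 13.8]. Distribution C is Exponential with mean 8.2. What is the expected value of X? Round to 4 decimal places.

8.3200

Component means — A: 8.8; B: 7.9; C: 8.2.
E[X] = 0.4·8.8 + 0.4·7.9 + 0.2·8.2 = 8.32.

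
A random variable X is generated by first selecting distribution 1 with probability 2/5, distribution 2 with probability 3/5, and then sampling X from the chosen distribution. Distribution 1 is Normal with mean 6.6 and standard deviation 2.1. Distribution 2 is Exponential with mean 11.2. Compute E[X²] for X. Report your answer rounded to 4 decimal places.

169.7160

For each component E[X²] = Var + (mean)², giving 1: 47.97; 2: 250.88.
Overall E[X²] = 0.4·47.97 + 0.6·250.88 = 169.716.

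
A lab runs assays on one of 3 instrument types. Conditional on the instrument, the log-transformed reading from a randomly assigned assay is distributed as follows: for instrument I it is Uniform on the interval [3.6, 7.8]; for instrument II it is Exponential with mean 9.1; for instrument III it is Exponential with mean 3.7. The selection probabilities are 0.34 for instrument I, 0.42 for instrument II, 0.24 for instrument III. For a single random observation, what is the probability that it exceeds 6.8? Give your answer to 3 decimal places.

0.318

Conditional on each instrument, P(X > 6.8): I: 0.238095; II: 0.473666; III: 0.159161.
By total probability, P(X > 6.8) = 0.34·0.238095 + 0.42·0.473666 + 0.24·0.159161 = 0.318091.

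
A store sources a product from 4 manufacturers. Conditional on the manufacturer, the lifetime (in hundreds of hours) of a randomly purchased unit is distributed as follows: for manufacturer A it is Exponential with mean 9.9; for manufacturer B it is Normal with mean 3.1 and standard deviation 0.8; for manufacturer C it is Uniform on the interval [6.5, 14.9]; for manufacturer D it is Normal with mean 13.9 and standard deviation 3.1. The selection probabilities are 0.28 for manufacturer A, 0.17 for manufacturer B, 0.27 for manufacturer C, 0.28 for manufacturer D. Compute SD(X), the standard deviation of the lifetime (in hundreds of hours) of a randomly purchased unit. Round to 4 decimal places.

Per component, A: μ=9.9, E[X²]=196.02; B: μ=3.1, E[X²]=10.25; C: μ=10.7, E[X²]=120.37; D: μ=13.9, E[X²]=202.82.
E[X] = 0.28·9.9 + 0.17·3.1 + 0.27·10.7 + 0.28·13.9 = 10.08.
E[X²] = 0.28·196.02 + 0.17·10.25 + 0.27·120.37 + 0.28·202.82 = 145.918.
Var(X) = E[X²] − (E[X])² = 145.918 − 101.606 = 44.3112.
SD(X) = √44.3112 = 6.65667.

6.6567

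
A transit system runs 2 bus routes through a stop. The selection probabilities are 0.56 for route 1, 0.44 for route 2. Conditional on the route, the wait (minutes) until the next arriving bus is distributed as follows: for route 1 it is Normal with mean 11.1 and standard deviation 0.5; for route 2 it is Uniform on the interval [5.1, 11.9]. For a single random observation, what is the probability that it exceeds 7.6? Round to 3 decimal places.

0.838

Conditional on each route, P(X > 7.6): 1: 1; 2: 0.632353.
By total probability, P(X > 7.6) = 0.56·1 + 0.44·0.632353 = 0.838235.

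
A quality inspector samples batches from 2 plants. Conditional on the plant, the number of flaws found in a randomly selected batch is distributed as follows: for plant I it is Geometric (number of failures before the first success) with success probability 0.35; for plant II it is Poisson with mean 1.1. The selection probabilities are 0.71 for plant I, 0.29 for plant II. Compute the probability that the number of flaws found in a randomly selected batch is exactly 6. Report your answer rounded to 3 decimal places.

0.019

Conditional on each plant, P(X = 6): I: 0.0263966; II: 0.00081903.
By total probability, P(X = 6) = 0.71·0.0263966 + 0.29·0.00081903 = 0.0189791.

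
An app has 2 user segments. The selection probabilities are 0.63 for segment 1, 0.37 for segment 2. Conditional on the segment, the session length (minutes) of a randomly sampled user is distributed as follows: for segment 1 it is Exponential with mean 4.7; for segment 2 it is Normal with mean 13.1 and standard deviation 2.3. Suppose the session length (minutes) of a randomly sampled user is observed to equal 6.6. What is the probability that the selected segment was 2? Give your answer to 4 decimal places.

Likelihoods f(6.6 | ·): 1: 0.0522446; 2: 0.00319799.
Posterior ∝ prior × likelihood. Numerator for 2: 0.37·0.00319799 = 0.00118326.
Normalizing constant: 0.63·0.0522446 + 0.37·0.00319799 = 0.0340974.
P(2 | observation) = 0.00118326 / 0.0340974 = 0.0347023.

0.0347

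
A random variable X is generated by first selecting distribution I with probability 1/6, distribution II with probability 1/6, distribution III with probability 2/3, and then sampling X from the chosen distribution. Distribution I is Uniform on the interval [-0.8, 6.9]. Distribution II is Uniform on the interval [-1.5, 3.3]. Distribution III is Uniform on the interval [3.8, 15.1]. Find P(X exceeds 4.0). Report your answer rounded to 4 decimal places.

0.7176

Conditional on each component, P(X > 4.0): I: 0.376623; II: 0; III: 0.982301.
By total probability, P(X > 4.0) = 0.166667·0.376623 + 0.166667·0 + 0.666667·0.982301 = 0.717638.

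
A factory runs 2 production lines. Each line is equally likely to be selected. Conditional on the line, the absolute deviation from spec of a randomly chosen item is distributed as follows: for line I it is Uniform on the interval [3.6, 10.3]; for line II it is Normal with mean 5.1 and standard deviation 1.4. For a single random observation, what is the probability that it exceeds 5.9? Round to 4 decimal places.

0.4703

Conditional on each line, P(X > 5.9): I: 0.656716; II: 0.283855.
By total probability, P(X > 5.9) = 0.5·0.656716 + 0.5·0.283855 = 0.470286.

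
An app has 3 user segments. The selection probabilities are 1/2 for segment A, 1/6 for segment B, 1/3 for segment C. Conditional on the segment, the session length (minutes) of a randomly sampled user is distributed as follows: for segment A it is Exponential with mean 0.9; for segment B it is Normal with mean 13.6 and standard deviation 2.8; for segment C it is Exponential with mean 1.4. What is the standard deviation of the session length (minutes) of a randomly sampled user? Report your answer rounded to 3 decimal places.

Per component, A: μ=0.9, E[X²]=1.62; B: μ=13.6, E[X²]=192.8; C: μ=1.4, E[X²]=3.92.
E[X] = 0.5·0.9 + 0.166667·13.6 + 0.333333·1.4 = 3.18333.
E[X²] = 0.5·1.62 + 0.166667·192.8 + 0.333333·3.92 = 34.25.
Var(X) = E[X²] − (E[X])² = 34.25 − 10.1336 = 24.1164.
SD(X) = √24.1164 = 4.91084.

4.911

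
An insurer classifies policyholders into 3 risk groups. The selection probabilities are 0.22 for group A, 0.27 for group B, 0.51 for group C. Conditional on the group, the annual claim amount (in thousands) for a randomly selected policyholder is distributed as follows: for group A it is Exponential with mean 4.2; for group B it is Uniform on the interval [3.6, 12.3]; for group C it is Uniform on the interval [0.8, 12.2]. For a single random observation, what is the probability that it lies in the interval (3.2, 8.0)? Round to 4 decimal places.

Conditional on each group, P(3.2 < X < 8.0): A: 0.317918; B: 0.505747; C: 0.421053.
By total probability, P(3.2 < X < 8.0) = 0.22·0.317918 + 0.27·0.505747 + 0.51·0.421053 = 0.421231.

0.4212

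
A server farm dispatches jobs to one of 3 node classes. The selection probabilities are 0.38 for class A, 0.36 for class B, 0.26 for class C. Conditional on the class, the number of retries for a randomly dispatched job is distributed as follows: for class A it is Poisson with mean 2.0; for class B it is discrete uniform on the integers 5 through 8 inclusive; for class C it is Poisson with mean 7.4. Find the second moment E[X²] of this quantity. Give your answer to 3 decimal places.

For each component E[X²] = Var + (mean)², giving A: 6; B: 43.5; C: 62.16.
Overall E[X²] = 0.38·6 + 0.36·43.5 + 0.26·62.16 = 34.1016.

34.102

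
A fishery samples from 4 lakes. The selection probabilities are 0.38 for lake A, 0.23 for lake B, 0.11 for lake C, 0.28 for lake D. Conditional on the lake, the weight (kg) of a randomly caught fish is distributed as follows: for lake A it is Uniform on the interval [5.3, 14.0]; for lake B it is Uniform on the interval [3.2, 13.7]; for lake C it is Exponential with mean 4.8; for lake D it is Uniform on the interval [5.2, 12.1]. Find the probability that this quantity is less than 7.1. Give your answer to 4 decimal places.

Conditional on each lake, P(X < 7.1): A: 0.206897; B: 0.371429; C: 0.772173; D: 0.275362.
By total probability, P(X < 7.1) = 0.38·0.206897 + 0.23·0.371429 + 0.11·0.772173 + 0.28·0.275362 = 0.32609.

0.3261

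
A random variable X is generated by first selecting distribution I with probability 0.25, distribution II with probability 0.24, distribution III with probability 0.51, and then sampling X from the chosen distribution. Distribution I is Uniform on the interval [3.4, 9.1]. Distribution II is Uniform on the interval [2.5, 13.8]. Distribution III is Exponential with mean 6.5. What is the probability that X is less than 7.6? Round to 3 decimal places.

0.644

Conditional on each component, P(X < 7.6): I: 0.736842; II: 0.451327; III: 0.689394.
By total probability, P(X < 7.6) = 0.25·0.736842 + 0.24·0.451327 + 0.51·0.689394 = 0.64412.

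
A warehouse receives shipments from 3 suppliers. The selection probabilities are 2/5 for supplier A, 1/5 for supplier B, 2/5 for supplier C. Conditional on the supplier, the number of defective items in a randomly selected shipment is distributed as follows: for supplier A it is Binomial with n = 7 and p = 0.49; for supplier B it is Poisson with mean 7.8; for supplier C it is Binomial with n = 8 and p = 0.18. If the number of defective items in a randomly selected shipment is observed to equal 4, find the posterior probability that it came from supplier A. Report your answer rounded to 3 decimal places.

Likelihoods P(X=4 | ·): A: 0.267647; B: 0.0631932; C: 0.0332234.
Posterior ∝ prior × likelihood. Numerator for A: 0.4·0.267647 = 0.107059.
Normalizing constant: 0.4·0.267647 + 0.2·0.0631932 + 0.4·0.0332234 = 0.132987.
P(A | observation) = 0.107059 / 0.132987 = 0.805034.

0.805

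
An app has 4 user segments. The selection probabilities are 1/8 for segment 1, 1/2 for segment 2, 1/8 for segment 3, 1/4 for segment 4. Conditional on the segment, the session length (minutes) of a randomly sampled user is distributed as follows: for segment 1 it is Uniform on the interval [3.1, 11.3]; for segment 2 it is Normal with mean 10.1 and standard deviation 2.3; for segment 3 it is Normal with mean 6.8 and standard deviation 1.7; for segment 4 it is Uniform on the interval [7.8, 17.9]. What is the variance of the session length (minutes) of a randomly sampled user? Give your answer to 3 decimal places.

Per component, 1: μ=7.2, E[X²]=57.4433; 2: μ=10.1, E[X²]=107.3; 3: μ=6.8, E[X²]=49.13; 4: μ=12.85, E[X²]=173.623.
E[X] = 0.125·7.2 + 0.5·10.1 + 0.125·6.8 + 0.25·12.85 = 10.0125.
E[X²] = 0.125·57.4433 + 0.5·107.3 + 0.125·49.13 + 0.25·173.623 = 110.377.
Var(X) = E[X²] − (E[X])² = 110.377 − 100.25 = 10.1273.

10.127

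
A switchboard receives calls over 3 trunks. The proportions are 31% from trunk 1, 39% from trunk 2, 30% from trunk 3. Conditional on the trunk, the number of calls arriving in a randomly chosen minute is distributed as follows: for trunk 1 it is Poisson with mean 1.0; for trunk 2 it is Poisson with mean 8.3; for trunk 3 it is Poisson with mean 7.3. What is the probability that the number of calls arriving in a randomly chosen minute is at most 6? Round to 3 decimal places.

0.540

Conditional on each trunk, P(X ≤ 6): 1: 0.999917; 2: 0.278121; 3: 0.406032.
By total probability, P(X ≤ 6) = 0.31·0.999917 + 0.39·0.278121 + 0.3·0.406032 = 0.540251.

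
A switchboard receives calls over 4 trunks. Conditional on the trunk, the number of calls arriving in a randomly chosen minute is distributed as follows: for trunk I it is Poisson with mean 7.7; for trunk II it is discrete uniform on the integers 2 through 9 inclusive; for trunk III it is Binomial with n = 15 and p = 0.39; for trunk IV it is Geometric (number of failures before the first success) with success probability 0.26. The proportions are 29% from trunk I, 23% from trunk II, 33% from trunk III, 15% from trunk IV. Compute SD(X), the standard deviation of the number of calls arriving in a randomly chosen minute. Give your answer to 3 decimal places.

Per component, I: μ=7.7, E[X²]=66.99; II: μ=5.5, E[X²]=35.5; III: μ=5.85, E[X²]=37.791; IV: μ=2.84615, E[X²]=19.0473.
E[X] = 0.29·7.7 + 0.23·5.5 + 0.33·5.85 + 0.15·2.84615 = 5.85542.
E[X²] = 0.29·66.99 + 0.23·35.5 + 0.33·37.791 + 0.15·19.0473 = 42.9202.
Var(X) = E[X²] − (E[X])² = 42.9202 − 34.286 = 8.63425.
SD(X) = √8.63425 = 2.93841.

2.938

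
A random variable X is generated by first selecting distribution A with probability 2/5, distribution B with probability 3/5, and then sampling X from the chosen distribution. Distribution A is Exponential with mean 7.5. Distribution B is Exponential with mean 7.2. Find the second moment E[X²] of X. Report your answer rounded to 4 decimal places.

107.2080

For each component E[X²] = Var + (mean)², giving A: 112.5; B: 103.68.
Overall E[X²] = 0.4·112.5 + 0.6·103.68 = 107.208.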